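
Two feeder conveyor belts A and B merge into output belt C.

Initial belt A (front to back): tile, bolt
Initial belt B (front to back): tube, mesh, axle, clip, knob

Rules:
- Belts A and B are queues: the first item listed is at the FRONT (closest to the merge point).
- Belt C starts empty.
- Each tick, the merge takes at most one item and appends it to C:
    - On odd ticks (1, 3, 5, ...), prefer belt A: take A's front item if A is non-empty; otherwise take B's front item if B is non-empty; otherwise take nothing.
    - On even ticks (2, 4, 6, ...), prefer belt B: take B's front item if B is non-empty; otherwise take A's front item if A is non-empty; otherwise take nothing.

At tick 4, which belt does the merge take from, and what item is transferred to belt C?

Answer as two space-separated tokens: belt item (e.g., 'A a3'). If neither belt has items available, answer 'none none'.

Tick 1: prefer A, take tile from A; A=[bolt] B=[tube,mesh,axle,clip,knob] C=[tile]
Tick 2: prefer B, take tube from B; A=[bolt] B=[mesh,axle,clip,knob] C=[tile,tube]
Tick 3: prefer A, take bolt from A; A=[-] B=[mesh,axle,clip,knob] C=[tile,tube,bolt]
Tick 4: prefer B, take mesh from B; A=[-] B=[axle,clip,knob] C=[tile,tube,bolt,mesh]

Answer: B mesh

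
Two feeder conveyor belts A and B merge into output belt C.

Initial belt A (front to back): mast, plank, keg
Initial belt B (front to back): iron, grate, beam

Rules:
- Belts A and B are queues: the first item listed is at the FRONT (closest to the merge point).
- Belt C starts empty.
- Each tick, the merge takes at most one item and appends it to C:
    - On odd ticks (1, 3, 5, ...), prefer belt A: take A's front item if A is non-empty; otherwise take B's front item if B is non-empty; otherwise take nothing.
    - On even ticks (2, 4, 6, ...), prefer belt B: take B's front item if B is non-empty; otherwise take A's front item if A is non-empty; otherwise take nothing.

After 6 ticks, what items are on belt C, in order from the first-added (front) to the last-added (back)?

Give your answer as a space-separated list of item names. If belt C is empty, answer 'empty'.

Tick 1: prefer A, take mast from A; A=[plank,keg] B=[iron,grate,beam] C=[mast]
Tick 2: prefer B, take iron from B; A=[plank,keg] B=[grate,beam] C=[mast,iron]
Tick 3: prefer A, take plank from A; A=[keg] B=[grate,beam] C=[mast,iron,plank]
Tick 4: prefer B, take grate from B; A=[keg] B=[beam] C=[mast,iron,plank,grate]
Tick 5: prefer A, take keg from A; A=[-] B=[beam] C=[mast,iron,plank,grate,keg]
Tick 6: prefer B, take beam from B; A=[-] B=[-] C=[mast,iron,plank,grate,keg,beam]

Answer: mast iron plank grate keg beam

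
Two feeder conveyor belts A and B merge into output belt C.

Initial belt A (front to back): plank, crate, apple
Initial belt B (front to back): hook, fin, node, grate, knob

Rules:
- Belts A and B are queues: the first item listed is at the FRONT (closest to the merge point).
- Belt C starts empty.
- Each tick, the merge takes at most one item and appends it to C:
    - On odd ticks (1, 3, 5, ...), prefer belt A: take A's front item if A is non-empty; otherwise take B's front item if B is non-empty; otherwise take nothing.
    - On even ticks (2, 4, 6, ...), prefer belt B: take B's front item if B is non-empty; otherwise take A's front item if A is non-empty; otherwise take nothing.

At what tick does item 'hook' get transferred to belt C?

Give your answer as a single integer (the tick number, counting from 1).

Tick 1: prefer A, take plank from A; A=[crate,apple] B=[hook,fin,node,grate,knob] C=[plank]
Tick 2: prefer B, take hook from B; A=[crate,apple] B=[fin,node,grate,knob] C=[plank,hook]

Answer: 2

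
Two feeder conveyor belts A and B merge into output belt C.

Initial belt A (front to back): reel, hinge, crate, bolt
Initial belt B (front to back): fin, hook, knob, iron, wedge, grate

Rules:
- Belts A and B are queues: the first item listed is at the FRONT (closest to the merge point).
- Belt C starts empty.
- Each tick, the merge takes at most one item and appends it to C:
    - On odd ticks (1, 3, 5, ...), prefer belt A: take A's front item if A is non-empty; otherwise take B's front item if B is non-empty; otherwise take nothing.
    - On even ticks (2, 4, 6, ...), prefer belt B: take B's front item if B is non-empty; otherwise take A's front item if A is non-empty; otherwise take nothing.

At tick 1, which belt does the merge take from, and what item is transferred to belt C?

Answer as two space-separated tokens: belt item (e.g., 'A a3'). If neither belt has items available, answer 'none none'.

Answer: A reel

Derivation:
Tick 1: prefer A, take reel from A; A=[hinge,crate,bolt] B=[fin,hook,knob,iron,wedge,grate] C=[reel]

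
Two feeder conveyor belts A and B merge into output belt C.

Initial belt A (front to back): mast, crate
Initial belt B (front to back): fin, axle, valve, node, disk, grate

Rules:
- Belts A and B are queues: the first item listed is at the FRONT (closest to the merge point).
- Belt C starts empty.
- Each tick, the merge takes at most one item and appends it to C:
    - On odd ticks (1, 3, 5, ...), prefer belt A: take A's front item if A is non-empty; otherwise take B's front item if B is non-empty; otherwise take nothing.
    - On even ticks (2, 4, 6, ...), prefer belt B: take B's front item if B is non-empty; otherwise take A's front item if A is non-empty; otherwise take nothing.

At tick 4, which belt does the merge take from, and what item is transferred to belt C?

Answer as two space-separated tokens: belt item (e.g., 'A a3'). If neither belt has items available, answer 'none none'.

Tick 1: prefer A, take mast from A; A=[crate] B=[fin,axle,valve,node,disk,grate] C=[mast]
Tick 2: prefer B, take fin from B; A=[crate] B=[axle,valve,node,disk,grate] C=[mast,fin]
Tick 3: prefer A, take crate from A; A=[-] B=[axle,valve,node,disk,grate] C=[mast,fin,crate]
Tick 4: prefer B, take axle from B; A=[-] B=[valve,node,disk,grate] C=[mast,fin,crate,axle]

Answer: B axle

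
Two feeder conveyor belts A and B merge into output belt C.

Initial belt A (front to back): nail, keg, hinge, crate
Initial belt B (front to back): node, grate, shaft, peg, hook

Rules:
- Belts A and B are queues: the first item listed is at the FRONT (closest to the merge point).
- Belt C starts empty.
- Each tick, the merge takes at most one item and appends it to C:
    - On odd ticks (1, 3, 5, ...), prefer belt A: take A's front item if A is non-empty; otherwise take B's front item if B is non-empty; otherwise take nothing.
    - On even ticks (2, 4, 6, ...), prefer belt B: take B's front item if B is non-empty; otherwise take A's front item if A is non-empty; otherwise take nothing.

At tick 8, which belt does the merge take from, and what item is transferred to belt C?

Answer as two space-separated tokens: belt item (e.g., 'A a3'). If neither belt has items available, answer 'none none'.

Tick 1: prefer A, take nail from A; A=[keg,hinge,crate] B=[node,grate,shaft,peg,hook] C=[nail]
Tick 2: prefer B, take node from B; A=[keg,hinge,crate] B=[grate,shaft,peg,hook] C=[nail,node]
Tick 3: prefer A, take keg from A; A=[hinge,crate] B=[grate,shaft,peg,hook] C=[nail,node,keg]
Tick 4: prefer B, take grate from B; A=[hinge,crate] B=[shaft,peg,hook] C=[nail,node,keg,grate]
Tick 5: prefer A, take hinge from A; A=[crate] B=[shaft,peg,hook] C=[nail,node,keg,grate,hinge]
Tick 6: prefer B, take shaft from B; A=[crate] B=[peg,hook] C=[nail,node,keg,grate,hinge,shaft]
Tick 7: prefer A, take crate from A; A=[-] B=[peg,hook] C=[nail,node,keg,grate,hinge,shaft,crate]
Tick 8: prefer B, take peg from B; A=[-] B=[hook] C=[nail,node,keg,grate,hinge,shaft,crate,peg]

Answer: B peg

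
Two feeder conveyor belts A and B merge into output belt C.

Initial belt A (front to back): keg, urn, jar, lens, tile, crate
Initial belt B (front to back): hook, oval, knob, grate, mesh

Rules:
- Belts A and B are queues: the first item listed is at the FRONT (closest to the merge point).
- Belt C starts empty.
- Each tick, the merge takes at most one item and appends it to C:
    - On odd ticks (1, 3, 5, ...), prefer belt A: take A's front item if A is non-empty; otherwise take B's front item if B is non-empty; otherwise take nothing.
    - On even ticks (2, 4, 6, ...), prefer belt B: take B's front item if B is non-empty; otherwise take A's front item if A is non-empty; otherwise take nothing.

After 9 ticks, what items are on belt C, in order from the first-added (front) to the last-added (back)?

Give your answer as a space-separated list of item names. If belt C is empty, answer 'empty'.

Answer: keg hook urn oval jar knob lens grate tile

Derivation:
Tick 1: prefer A, take keg from A; A=[urn,jar,lens,tile,crate] B=[hook,oval,knob,grate,mesh] C=[keg]
Tick 2: prefer B, take hook from B; A=[urn,jar,lens,tile,crate] B=[oval,knob,grate,mesh] C=[keg,hook]
Tick 3: prefer A, take urn from A; A=[jar,lens,tile,crate] B=[oval,knob,grate,mesh] C=[keg,hook,urn]
Tick 4: prefer B, take oval from B; A=[jar,lens,tile,crate] B=[knob,grate,mesh] C=[keg,hook,urn,oval]
Tick 5: prefer A, take jar from A; A=[lens,tile,crate] B=[knob,grate,mesh] C=[keg,hook,urn,oval,jar]
Tick 6: prefer B, take knob from B; A=[lens,tile,crate] B=[grate,mesh] C=[keg,hook,urn,oval,jar,knob]
Tick 7: prefer A, take lens from A; A=[tile,crate] B=[grate,mesh] C=[keg,hook,urn,oval,jar,knob,lens]
Tick 8: prefer B, take grate from B; A=[tile,crate] B=[mesh] C=[keg,hook,urn,oval,jar,knob,lens,grate]
Tick 9: prefer A, take tile from A; A=[crate] B=[mesh] C=[keg,hook,urn,oval,jar,knob,lens,grate,tile]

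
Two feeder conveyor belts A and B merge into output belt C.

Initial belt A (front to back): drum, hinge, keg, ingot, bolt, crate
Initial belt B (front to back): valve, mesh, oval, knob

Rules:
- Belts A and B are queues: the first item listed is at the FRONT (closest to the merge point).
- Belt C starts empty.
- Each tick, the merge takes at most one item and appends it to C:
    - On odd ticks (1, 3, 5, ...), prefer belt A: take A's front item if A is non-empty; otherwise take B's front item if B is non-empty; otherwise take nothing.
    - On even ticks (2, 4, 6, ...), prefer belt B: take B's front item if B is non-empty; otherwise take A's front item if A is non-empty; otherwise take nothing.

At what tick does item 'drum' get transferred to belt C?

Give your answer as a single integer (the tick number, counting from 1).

Answer: 1

Derivation:
Tick 1: prefer A, take drum from A; A=[hinge,keg,ingot,bolt,crate] B=[valve,mesh,oval,knob] C=[drum]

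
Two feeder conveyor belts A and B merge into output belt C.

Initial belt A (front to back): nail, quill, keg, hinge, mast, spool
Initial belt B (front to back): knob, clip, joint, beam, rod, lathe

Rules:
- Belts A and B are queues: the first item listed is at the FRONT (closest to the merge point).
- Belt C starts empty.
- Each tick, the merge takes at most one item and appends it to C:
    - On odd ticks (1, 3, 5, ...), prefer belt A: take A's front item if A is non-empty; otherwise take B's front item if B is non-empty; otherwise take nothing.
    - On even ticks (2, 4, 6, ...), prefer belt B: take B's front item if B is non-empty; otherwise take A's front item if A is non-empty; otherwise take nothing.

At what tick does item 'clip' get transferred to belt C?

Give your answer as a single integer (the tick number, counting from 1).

Tick 1: prefer A, take nail from A; A=[quill,keg,hinge,mast,spool] B=[knob,clip,joint,beam,rod,lathe] C=[nail]
Tick 2: prefer B, take knob from B; A=[quill,keg,hinge,mast,spool] B=[clip,joint,beam,rod,lathe] C=[nail,knob]
Tick 3: prefer A, take quill from A; A=[keg,hinge,mast,spool] B=[clip,joint,beam,rod,lathe] C=[nail,knob,quill]
Tick 4: prefer B, take clip from B; A=[keg,hinge,mast,spool] B=[joint,beam,rod,lathe] C=[nail,knob,quill,clip]

Answer: 4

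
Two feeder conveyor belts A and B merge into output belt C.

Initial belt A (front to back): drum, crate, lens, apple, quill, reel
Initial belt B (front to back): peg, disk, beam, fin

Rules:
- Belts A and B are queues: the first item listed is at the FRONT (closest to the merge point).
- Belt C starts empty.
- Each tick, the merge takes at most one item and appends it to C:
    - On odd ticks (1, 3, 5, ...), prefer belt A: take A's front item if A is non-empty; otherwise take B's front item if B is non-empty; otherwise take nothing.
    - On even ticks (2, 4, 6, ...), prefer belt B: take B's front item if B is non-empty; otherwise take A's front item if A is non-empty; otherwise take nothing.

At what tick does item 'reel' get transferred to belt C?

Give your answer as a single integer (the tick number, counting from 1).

Tick 1: prefer A, take drum from A; A=[crate,lens,apple,quill,reel] B=[peg,disk,beam,fin] C=[drum]
Tick 2: prefer B, take peg from B; A=[crate,lens,apple,quill,reel] B=[disk,beam,fin] C=[drum,peg]
Tick 3: prefer A, take crate from A; A=[lens,apple,quill,reel] B=[disk,beam,fin] C=[drum,peg,crate]
Tick 4: prefer B, take disk from B; A=[lens,apple,quill,reel] B=[beam,fin] C=[drum,peg,crate,disk]
Tick 5: prefer A, take lens from A; A=[apple,quill,reel] B=[beam,fin] C=[drum,peg,crate,disk,lens]
Tick 6: prefer B, take beam from B; A=[apple,quill,reel] B=[fin] C=[drum,peg,crate,disk,lens,beam]
Tick 7: prefer A, take apple from A; A=[quill,reel] B=[fin] C=[drum,peg,crate,disk,lens,beam,apple]
Tick 8: prefer B, take fin from B; A=[quill,reel] B=[-] C=[drum,peg,crate,disk,lens,beam,apple,fin]
Tick 9: prefer A, take quill from A; A=[reel] B=[-] C=[drum,peg,crate,disk,lens,beam,apple,fin,quill]
Tick 10: prefer B, take reel from A; A=[-] B=[-] C=[drum,peg,crate,disk,lens,beam,apple,fin,quill,reel]

Answer: 10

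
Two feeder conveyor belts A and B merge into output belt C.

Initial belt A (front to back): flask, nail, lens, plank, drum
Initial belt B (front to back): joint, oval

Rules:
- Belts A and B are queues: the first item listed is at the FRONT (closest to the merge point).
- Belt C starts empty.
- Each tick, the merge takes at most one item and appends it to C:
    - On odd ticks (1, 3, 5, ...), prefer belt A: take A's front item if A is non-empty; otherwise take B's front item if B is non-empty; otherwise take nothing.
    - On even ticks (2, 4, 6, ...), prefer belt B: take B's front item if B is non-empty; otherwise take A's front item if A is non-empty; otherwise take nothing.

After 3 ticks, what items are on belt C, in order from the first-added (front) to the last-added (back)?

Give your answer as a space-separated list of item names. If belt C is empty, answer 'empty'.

Answer: flask joint nail

Derivation:
Tick 1: prefer A, take flask from A; A=[nail,lens,plank,drum] B=[joint,oval] C=[flask]
Tick 2: prefer B, take joint from B; A=[nail,lens,plank,drum] B=[oval] C=[flask,joint]
Tick 3: prefer A, take nail from A; A=[lens,plank,drum] B=[oval] C=[flask,joint,nail]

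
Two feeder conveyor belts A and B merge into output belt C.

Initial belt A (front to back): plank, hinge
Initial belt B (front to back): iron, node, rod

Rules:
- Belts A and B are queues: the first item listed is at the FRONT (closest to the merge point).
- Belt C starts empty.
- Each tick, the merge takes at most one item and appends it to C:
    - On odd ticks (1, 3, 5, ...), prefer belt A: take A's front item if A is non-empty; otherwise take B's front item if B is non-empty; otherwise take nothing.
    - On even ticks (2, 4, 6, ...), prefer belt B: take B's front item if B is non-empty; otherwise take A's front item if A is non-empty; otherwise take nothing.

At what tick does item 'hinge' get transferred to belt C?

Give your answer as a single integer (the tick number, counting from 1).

Answer: 3

Derivation:
Tick 1: prefer A, take plank from A; A=[hinge] B=[iron,node,rod] C=[plank]
Tick 2: prefer B, take iron from B; A=[hinge] B=[node,rod] C=[plank,iron]
Tick 3: prefer A, take hinge from A; A=[-] B=[node,rod] C=[plank,iron,hinge]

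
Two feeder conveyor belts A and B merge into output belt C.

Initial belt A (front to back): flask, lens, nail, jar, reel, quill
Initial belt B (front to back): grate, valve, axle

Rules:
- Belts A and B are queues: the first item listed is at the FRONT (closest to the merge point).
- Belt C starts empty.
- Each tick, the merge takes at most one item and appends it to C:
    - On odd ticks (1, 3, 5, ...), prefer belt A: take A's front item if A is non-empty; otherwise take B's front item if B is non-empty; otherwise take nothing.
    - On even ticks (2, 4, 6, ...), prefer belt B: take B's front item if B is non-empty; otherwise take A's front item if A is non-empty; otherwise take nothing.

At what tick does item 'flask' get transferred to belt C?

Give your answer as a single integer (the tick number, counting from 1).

Tick 1: prefer A, take flask from A; A=[lens,nail,jar,reel,quill] B=[grate,valve,axle] C=[flask]

Answer: 1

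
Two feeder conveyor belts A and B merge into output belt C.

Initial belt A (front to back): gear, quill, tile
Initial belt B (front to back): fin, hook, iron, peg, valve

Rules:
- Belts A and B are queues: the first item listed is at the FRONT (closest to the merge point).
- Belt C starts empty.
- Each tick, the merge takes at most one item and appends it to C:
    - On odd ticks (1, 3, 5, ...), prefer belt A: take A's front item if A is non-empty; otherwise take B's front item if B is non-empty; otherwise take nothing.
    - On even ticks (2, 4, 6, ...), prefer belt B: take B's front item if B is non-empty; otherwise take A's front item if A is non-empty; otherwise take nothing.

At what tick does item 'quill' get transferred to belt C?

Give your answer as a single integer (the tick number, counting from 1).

Tick 1: prefer A, take gear from A; A=[quill,tile] B=[fin,hook,iron,peg,valve] C=[gear]
Tick 2: prefer B, take fin from B; A=[quill,tile] B=[hook,iron,peg,valve] C=[gear,fin]
Tick 3: prefer A, take quill from A; A=[tile] B=[hook,iron,peg,valve] C=[gear,fin,quill]

Answer: 3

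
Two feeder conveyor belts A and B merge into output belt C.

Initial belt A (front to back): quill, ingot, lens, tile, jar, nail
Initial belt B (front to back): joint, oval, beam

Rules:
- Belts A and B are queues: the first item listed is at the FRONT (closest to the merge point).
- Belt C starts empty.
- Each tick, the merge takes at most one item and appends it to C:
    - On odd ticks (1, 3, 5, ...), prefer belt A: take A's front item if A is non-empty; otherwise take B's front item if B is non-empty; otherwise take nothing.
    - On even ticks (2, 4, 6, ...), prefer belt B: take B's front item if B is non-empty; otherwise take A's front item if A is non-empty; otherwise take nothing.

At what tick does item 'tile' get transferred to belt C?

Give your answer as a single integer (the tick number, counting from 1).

Answer: 7

Derivation:
Tick 1: prefer A, take quill from A; A=[ingot,lens,tile,jar,nail] B=[joint,oval,beam] C=[quill]
Tick 2: prefer B, take joint from B; A=[ingot,lens,tile,jar,nail] B=[oval,beam] C=[quill,joint]
Tick 3: prefer A, take ingot from A; A=[lens,tile,jar,nail] B=[oval,beam] C=[quill,joint,ingot]
Tick 4: prefer B, take oval from B; A=[lens,tile,jar,nail] B=[beam] C=[quill,joint,ingot,oval]
Tick 5: prefer A, take lens from A; A=[tile,jar,nail] B=[beam] C=[quill,joint,ingot,oval,lens]
Tick 6: prefer B, take beam from B; A=[tile,jar,nail] B=[-] C=[quill,joint,ingot,oval,lens,beam]
Tick 7: prefer A, take tile from A; A=[jar,nail] B=[-] C=[quill,joint,ingot,oval,lens,beam,tile]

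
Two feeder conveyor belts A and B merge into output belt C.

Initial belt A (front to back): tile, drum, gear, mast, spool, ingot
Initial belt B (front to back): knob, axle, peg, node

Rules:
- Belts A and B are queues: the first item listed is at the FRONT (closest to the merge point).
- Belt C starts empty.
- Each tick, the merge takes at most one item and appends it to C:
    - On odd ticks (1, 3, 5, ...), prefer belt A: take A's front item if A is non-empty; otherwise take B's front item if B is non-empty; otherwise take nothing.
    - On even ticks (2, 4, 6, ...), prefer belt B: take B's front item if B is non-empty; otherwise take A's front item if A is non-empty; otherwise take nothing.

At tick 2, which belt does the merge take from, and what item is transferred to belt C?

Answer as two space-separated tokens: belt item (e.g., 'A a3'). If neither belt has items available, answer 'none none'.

Tick 1: prefer A, take tile from A; A=[drum,gear,mast,spool,ingot] B=[knob,axle,peg,node] C=[tile]
Tick 2: prefer B, take knob from B; A=[drum,gear,mast,spool,ingot] B=[axle,peg,node] C=[tile,knob]

Answer: B knob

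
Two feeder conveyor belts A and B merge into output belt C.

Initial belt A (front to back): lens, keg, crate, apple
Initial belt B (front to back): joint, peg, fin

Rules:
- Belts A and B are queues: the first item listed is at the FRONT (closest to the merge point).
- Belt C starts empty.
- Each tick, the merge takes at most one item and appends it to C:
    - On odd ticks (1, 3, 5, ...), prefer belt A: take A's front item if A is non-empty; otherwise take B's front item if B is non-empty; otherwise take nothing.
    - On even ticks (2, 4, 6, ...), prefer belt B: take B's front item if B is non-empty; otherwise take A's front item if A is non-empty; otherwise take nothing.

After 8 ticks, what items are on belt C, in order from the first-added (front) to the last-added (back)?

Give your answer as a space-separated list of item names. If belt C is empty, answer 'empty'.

Answer: lens joint keg peg crate fin apple

Derivation:
Tick 1: prefer A, take lens from A; A=[keg,crate,apple] B=[joint,peg,fin] C=[lens]
Tick 2: prefer B, take joint from B; A=[keg,crate,apple] B=[peg,fin] C=[lens,joint]
Tick 3: prefer A, take keg from A; A=[crate,apple] B=[peg,fin] C=[lens,joint,keg]
Tick 4: prefer B, take peg from B; A=[crate,apple] B=[fin] C=[lens,joint,keg,peg]
Tick 5: prefer A, take crate from A; A=[apple] B=[fin] C=[lens,joint,keg,peg,crate]
Tick 6: prefer B, take fin from B; A=[apple] B=[-] C=[lens,joint,keg,peg,crate,fin]
Tick 7: prefer A, take apple from A; A=[-] B=[-] C=[lens,joint,keg,peg,crate,fin,apple]
Tick 8: prefer B, both empty, nothing taken; A=[-] B=[-] C=[lens,joint,keg,peg,crate,fin,apple]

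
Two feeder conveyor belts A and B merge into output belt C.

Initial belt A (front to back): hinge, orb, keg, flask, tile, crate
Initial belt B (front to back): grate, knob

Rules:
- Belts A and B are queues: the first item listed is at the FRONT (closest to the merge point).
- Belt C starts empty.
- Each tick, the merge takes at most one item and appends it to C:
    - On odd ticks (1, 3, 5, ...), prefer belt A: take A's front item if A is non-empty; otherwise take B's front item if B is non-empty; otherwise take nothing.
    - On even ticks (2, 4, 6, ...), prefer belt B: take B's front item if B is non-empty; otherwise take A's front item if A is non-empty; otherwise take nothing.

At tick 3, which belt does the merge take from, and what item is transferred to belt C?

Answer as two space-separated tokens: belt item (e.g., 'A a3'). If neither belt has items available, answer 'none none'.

Answer: A orb

Derivation:
Tick 1: prefer A, take hinge from A; A=[orb,keg,flask,tile,crate] B=[grate,knob] C=[hinge]
Tick 2: prefer B, take grate from B; A=[orb,keg,flask,tile,crate] B=[knob] C=[hinge,grate]
Tick 3: prefer A, take orb from A; A=[keg,flask,tile,crate] B=[knob] C=[hinge,grate,orb]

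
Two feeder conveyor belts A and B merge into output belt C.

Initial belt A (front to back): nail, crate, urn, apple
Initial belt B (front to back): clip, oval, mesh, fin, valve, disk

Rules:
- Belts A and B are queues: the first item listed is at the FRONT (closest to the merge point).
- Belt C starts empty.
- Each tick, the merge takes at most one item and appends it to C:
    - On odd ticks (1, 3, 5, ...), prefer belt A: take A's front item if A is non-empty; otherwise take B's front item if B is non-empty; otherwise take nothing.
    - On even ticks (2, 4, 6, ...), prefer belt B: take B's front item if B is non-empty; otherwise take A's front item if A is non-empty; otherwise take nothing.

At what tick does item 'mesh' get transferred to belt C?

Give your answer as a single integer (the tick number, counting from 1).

Answer: 6

Derivation:
Tick 1: prefer A, take nail from A; A=[crate,urn,apple] B=[clip,oval,mesh,fin,valve,disk] C=[nail]
Tick 2: prefer B, take clip from B; A=[crate,urn,apple] B=[oval,mesh,fin,valve,disk] C=[nail,clip]
Tick 3: prefer A, take crate from A; A=[urn,apple] B=[oval,mesh,fin,valve,disk] C=[nail,clip,crate]
Tick 4: prefer B, take oval from B; A=[urn,apple] B=[mesh,fin,valve,disk] C=[nail,clip,crate,oval]
Tick 5: prefer A, take urn from A; A=[apple] B=[mesh,fin,valve,disk] C=[nail,clip,crate,oval,urn]
Tick 6: prefer B, take mesh from B; A=[apple] B=[fin,valve,disk] C=[nail,clip,crate,oval,urn,mesh]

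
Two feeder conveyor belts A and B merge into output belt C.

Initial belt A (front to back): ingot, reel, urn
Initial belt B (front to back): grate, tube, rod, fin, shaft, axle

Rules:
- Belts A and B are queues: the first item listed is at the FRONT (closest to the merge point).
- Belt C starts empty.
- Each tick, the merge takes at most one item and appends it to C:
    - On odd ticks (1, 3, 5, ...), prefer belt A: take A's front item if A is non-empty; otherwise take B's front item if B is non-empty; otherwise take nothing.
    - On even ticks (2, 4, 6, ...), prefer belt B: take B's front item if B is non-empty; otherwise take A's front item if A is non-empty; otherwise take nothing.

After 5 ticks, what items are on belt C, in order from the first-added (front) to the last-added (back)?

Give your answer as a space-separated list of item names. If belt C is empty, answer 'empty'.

Tick 1: prefer A, take ingot from A; A=[reel,urn] B=[grate,tube,rod,fin,shaft,axle] C=[ingot]
Tick 2: prefer B, take grate from B; A=[reel,urn] B=[tube,rod,fin,shaft,axle] C=[ingot,grate]
Tick 3: prefer A, take reel from A; A=[urn] B=[tube,rod,fin,shaft,axle] C=[ingot,grate,reel]
Tick 4: prefer B, take tube from B; A=[urn] B=[rod,fin,shaft,axle] C=[ingot,grate,reel,tube]
Tick 5: prefer A, take urn from A; A=[-] B=[rod,fin,shaft,axle] C=[ingot,grate,reel,tube,urn]

Answer: ingot grate reel tube urn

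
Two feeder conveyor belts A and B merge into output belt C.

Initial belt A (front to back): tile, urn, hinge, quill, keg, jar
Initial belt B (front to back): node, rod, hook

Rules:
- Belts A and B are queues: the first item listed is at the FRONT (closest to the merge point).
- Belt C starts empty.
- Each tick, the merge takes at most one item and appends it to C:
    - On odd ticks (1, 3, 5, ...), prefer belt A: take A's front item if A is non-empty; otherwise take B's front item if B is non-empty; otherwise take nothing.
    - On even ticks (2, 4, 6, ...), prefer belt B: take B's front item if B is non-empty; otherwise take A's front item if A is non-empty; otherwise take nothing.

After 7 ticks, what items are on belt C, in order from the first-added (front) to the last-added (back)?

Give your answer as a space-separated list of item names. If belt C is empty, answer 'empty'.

Tick 1: prefer A, take tile from A; A=[urn,hinge,quill,keg,jar] B=[node,rod,hook] C=[tile]
Tick 2: prefer B, take node from B; A=[urn,hinge,quill,keg,jar] B=[rod,hook] C=[tile,node]
Tick 3: prefer A, take urn from A; A=[hinge,quill,keg,jar] B=[rod,hook] C=[tile,node,urn]
Tick 4: prefer B, take rod from B; A=[hinge,quill,keg,jar] B=[hook] C=[tile,node,urn,rod]
Tick 5: prefer A, take hinge from A; A=[quill,keg,jar] B=[hook] C=[tile,node,urn,rod,hinge]
Tick 6: prefer B, take hook from B; A=[quill,keg,jar] B=[-] C=[tile,node,urn,rod,hinge,hook]
Tick 7: prefer A, take quill from A; A=[keg,jar] B=[-] C=[tile,node,urn,rod,hinge,hook,quill]

Answer: tile node urn rod hinge hook quill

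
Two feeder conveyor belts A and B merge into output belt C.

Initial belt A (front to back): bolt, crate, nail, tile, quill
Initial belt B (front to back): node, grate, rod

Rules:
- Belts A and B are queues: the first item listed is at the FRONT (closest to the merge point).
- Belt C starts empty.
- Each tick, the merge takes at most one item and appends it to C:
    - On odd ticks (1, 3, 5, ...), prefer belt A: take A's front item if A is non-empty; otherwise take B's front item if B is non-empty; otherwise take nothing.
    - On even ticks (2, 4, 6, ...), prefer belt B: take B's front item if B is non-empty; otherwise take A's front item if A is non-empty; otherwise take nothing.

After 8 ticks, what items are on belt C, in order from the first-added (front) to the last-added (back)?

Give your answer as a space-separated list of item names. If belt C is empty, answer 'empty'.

Answer: bolt node crate grate nail rod tile quill

Derivation:
Tick 1: prefer A, take bolt from A; A=[crate,nail,tile,quill] B=[node,grate,rod] C=[bolt]
Tick 2: prefer B, take node from B; A=[crate,nail,tile,quill] B=[grate,rod] C=[bolt,node]
Tick 3: prefer A, take crate from A; A=[nail,tile,quill] B=[grate,rod] C=[bolt,node,crate]
Tick 4: prefer B, take grate from B; A=[nail,tile,quill] B=[rod] C=[bolt,node,crate,grate]
Tick 5: prefer A, take nail from A; A=[tile,quill] B=[rod] C=[bolt,node,crate,grate,nail]
Tick 6: prefer B, take rod from B; A=[tile,quill] B=[-] C=[bolt,node,crate,grate,nail,rod]
Tick 7: prefer A, take tile from A; A=[quill] B=[-] C=[bolt,node,crate,grate,nail,rod,tile]
Tick 8: prefer B, take quill from A; A=[-] B=[-] C=[bolt,node,crate,grate,nail,rod,tile,quill]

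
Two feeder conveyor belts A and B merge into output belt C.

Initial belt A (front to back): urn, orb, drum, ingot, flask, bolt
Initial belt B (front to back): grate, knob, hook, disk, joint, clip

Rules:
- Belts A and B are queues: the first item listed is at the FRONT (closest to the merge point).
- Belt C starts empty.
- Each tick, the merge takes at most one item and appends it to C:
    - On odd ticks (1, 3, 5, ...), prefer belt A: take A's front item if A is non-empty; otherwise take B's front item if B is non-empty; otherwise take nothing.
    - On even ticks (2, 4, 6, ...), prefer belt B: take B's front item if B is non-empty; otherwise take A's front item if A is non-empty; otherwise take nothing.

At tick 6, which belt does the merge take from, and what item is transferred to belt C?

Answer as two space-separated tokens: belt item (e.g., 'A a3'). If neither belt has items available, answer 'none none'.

Tick 1: prefer A, take urn from A; A=[orb,drum,ingot,flask,bolt] B=[grate,knob,hook,disk,joint,clip] C=[urn]
Tick 2: prefer B, take grate from B; A=[orb,drum,ingot,flask,bolt] B=[knob,hook,disk,joint,clip] C=[urn,grate]
Tick 3: prefer A, take orb from A; A=[drum,ingot,flask,bolt] B=[knob,hook,disk,joint,clip] C=[urn,grate,orb]
Tick 4: prefer B, take knob from B; A=[drum,ingot,flask,bolt] B=[hook,disk,joint,clip] C=[urn,grate,orb,knob]
Tick 5: prefer A, take drum from A; A=[ingot,flask,bolt] B=[hook,disk,joint,clip] C=[urn,grate,orb,knob,drum]
Tick 6: prefer B, take hook from B; A=[ingot,flask,bolt] B=[disk,joint,clip] C=[urn,grate,orb,knob,drum,hook]

Answer: B hook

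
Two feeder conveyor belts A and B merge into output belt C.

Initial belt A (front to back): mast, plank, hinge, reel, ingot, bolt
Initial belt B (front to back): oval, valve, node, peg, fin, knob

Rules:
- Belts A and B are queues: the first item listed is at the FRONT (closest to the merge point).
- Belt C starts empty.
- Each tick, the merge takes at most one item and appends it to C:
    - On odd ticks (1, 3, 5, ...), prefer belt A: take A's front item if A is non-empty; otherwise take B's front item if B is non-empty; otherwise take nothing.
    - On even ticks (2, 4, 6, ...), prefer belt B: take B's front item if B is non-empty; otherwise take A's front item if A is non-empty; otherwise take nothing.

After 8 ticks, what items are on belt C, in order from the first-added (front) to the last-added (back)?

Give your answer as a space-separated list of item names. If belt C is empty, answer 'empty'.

Tick 1: prefer A, take mast from A; A=[plank,hinge,reel,ingot,bolt] B=[oval,valve,node,peg,fin,knob] C=[mast]
Tick 2: prefer B, take oval from B; A=[plank,hinge,reel,ingot,bolt] B=[valve,node,peg,fin,knob] C=[mast,oval]
Tick 3: prefer A, take plank from A; A=[hinge,reel,ingot,bolt] B=[valve,node,peg,fin,knob] C=[mast,oval,plank]
Tick 4: prefer B, take valve from B; A=[hinge,reel,ingot,bolt] B=[node,peg,fin,knob] C=[mast,oval,plank,valve]
Tick 5: prefer A, take hinge from A; A=[reel,ingot,bolt] B=[node,peg,fin,knob] C=[mast,oval,plank,valve,hinge]
Tick 6: prefer B, take node from B; A=[reel,ingot,bolt] B=[peg,fin,knob] C=[mast,oval,plank,valve,hinge,node]
Tick 7: prefer A, take reel from A; A=[ingot,bolt] B=[peg,fin,knob] C=[mast,oval,plank,valve,hinge,node,reel]
Tick 8: prefer B, take peg from B; A=[ingot,bolt] B=[fin,knob] C=[mast,oval,plank,valve,hinge,node,reel,peg]

Answer: mast oval plank valve hinge node reel peg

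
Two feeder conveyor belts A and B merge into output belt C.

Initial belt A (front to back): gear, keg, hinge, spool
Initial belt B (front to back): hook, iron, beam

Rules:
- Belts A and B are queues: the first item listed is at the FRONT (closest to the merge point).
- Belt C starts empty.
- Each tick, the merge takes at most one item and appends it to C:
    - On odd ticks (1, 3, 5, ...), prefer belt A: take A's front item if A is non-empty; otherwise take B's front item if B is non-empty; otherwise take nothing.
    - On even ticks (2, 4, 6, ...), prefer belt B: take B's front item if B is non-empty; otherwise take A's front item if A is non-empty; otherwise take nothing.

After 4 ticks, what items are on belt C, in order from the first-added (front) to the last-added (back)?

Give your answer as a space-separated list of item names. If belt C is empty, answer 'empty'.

Answer: gear hook keg iron

Derivation:
Tick 1: prefer A, take gear from A; A=[keg,hinge,spool] B=[hook,iron,beam] C=[gear]
Tick 2: prefer B, take hook from B; A=[keg,hinge,spool] B=[iron,beam] C=[gear,hook]
Tick 3: prefer A, take keg from A; A=[hinge,spool] B=[iron,beam] C=[gear,hook,keg]
Tick 4: prefer B, take iron from B; A=[hinge,spool] B=[beam] C=[gear,hook,keg,iron]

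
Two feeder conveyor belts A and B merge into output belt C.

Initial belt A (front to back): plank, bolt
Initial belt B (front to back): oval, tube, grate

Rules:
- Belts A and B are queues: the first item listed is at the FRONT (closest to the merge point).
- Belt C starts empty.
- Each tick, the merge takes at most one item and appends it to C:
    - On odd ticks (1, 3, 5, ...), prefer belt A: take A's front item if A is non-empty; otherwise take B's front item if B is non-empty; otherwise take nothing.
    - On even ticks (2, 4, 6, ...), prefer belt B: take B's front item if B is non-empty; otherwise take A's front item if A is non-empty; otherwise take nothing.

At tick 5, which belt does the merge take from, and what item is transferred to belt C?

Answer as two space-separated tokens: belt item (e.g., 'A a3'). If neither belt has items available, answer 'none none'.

Answer: B grate

Derivation:
Tick 1: prefer A, take plank from A; A=[bolt] B=[oval,tube,grate] C=[plank]
Tick 2: prefer B, take oval from B; A=[bolt] B=[tube,grate] C=[plank,oval]
Tick 3: prefer A, take bolt from A; A=[-] B=[tube,grate] C=[plank,oval,bolt]
Tick 4: prefer B, take tube from B; A=[-] B=[grate] C=[plank,oval,bolt,tube]
Tick 5: prefer A, take grate from B; A=[-] B=[-] C=[plank,oval,bolt,tube,grate]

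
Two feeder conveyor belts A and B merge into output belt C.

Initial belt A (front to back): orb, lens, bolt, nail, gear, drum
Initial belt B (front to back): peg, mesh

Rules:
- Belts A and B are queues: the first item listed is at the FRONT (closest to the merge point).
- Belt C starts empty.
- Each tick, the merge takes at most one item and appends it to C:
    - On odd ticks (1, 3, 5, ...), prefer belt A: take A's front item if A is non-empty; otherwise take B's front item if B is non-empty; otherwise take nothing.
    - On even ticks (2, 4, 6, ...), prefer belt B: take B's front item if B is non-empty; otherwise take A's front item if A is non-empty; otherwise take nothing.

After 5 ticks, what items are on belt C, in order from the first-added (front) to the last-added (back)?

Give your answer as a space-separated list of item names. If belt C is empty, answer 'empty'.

Answer: orb peg lens mesh bolt

Derivation:
Tick 1: prefer A, take orb from A; A=[lens,bolt,nail,gear,drum] B=[peg,mesh] C=[orb]
Tick 2: prefer B, take peg from B; A=[lens,bolt,nail,gear,drum] B=[mesh] C=[orb,peg]
Tick 3: prefer A, take lens from A; A=[bolt,nail,gear,drum] B=[mesh] C=[orb,peg,lens]
Tick 4: prefer B, take mesh from B; A=[bolt,nail,gear,drum] B=[-] C=[orb,peg,lens,mesh]
Tick 5: prefer A, take bolt from A; A=[nail,gear,drum] B=[-] C=[orb,peg,lens,mesh,bolt]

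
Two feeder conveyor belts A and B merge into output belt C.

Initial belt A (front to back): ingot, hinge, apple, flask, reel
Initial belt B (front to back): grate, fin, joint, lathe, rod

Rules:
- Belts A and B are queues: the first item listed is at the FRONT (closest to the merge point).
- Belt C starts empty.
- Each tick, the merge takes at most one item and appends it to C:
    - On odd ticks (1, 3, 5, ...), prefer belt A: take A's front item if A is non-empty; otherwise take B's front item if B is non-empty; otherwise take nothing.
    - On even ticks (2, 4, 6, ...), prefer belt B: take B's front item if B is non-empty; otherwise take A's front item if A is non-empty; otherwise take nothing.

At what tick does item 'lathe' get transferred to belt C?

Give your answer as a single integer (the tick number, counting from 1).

Answer: 8

Derivation:
Tick 1: prefer A, take ingot from A; A=[hinge,apple,flask,reel] B=[grate,fin,joint,lathe,rod] C=[ingot]
Tick 2: prefer B, take grate from B; A=[hinge,apple,flask,reel] B=[fin,joint,lathe,rod] C=[ingot,grate]
Tick 3: prefer A, take hinge from A; A=[apple,flask,reel] B=[fin,joint,lathe,rod] C=[ingot,grate,hinge]
Tick 4: prefer B, take fin from B; A=[apple,flask,reel] B=[joint,lathe,rod] C=[ingot,grate,hinge,fin]
Tick 5: prefer A, take apple from A; A=[flask,reel] B=[joint,lathe,rod] C=[ingot,grate,hinge,fin,apple]
Tick 6: prefer B, take joint from B; A=[flask,reel] B=[lathe,rod] C=[ingot,grate,hinge,fin,apple,joint]
Tick 7: prefer A, take flask from A; A=[reel] B=[lathe,rod] C=[ingot,grate,hinge,fin,apple,joint,flask]
Tick 8: prefer B, take lathe from B; A=[reel] B=[rod] C=[ingot,grate,hinge,fin,apple,joint,flask,lathe]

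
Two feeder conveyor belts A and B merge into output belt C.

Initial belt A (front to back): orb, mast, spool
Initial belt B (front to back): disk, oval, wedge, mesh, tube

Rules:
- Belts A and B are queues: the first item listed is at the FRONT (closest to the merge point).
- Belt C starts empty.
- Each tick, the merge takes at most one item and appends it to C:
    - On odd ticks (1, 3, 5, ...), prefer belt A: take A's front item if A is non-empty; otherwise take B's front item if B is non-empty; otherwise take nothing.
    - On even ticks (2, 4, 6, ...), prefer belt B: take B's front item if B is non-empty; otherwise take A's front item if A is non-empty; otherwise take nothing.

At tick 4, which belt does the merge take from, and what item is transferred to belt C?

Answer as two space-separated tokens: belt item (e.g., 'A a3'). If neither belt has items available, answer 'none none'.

Tick 1: prefer A, take orb from A; A=[mast,spool] B=[disk,oval,wedge,mesh,tube] C=[orb]
Tick 2: prefer B, take disk from B; A=[mast,spool] B=[oval,wedge,mesh,tube] C=[orb,disk]
Tick 3: prefer A, take mast from A; A=[spool] B=[oval,wedge,mesh,tube] C=[orb,disk,mast]
Tick 4: prefer B, take oval from B; A=[spool] B=[wedge,mesh,tube] C=[orb,disk,mast,oval]

Answer: B oval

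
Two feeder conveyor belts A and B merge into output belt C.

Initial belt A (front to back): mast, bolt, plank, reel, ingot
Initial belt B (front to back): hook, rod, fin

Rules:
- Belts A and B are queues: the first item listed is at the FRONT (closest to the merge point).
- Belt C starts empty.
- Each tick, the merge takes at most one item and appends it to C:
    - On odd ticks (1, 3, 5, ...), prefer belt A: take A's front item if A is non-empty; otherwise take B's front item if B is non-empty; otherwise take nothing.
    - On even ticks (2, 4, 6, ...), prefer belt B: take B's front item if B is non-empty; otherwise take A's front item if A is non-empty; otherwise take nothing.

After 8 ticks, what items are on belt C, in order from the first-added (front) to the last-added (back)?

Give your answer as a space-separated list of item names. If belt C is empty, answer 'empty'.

Tick 1: prefer A, take mast from A; A=[bolt,plank,reel,ingot] B=[hook,rod,fin] C=[mast]
Tick 2: prefer B, take hook from B; A=[bolt,plank,reel,ingot] B=[rod,fin] C=[mast,hook]
Tick 3: prefer A, take bolt from A; A=[plank,reel,ingot] B=[rod,fin] C=[mast,hook,bolt]
Tick 4: prefer B, take rod from B; A=[plank,reel,ingot] B=[fin] C=[mast,hook,bolt,rod]
Tick 5: prefer A, take plank from A; A=[reel,ingot] B=[fin] C=[mast,hook,bolt,rod,plank]
Tick 6: prefer B, take fin from B; A=[reel,ingot] B=[-] C=[mast,hook,bolt,rod,plank,fin]
Tick 7: prefer A, take reel from A; A=[ingot] B=[-] C=[mast,hook,bolt,rod,plank,fin,reel]
Tick 8: prefer B, take ingot from A; A=[-] B=[-] C=[mast,hook,bolt,rod,plank,fin,reel,ingot]

Answer: mast hook bolt rod plank fin reel ingot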